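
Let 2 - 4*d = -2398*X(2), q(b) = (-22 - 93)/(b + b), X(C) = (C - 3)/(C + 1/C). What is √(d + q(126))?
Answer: I*√10573255/210 ≈ 15.484*I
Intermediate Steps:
X(C) = (-3 + C)/(C + 1/C)
q(b) = -115/(2*b) (q(b) = -115*1/(2*b) = -115/(2*b))
d = -2393/10 (d = ½ - (-1199)*2*(-3 + 2)/(1 + 2²)/2 = ½ - (-1199)*2*(-1)/(1 + 4)/2 = ½ - (-1199)*2*(-1)/5/2 = ½ - (-1199)*2*(⅕)*(-1)/2 = ½ - (-1199)*(-2)/(2*5) = ½ - ¼*4796/5 = ½ - 1199/5 = -2393/10 ≈ -239.30)
√(d + q(126)) = √(-2393/10 - 115/2/126) = √(-2393/10 - 115/2*1/126) = √(-2393/10 - 115/252) = √(-302093/1260) = I*√10573255/210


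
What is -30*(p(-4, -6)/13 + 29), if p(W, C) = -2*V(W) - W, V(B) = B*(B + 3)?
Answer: -11190/13 ≈ -860.77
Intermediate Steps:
V(B) = B*(3 + B)
p(W, C) = -W - 2*W*(3 + W) (p(W, C) = -2*W*(3 + W) - W = -W - 2*W*(3 + W))
-30*(p(-4, -6)/13 + 29) = -30*(-4*(-7 - 2*(-4))/13 + 29) = -30*(-4*(-7 + 8)*(1/13) + 29) = -30*(-4*1*(1/13) + 29) = -30*(-4*1/13 + 29) = -30*(-4/13 + 29) = -30*373/13 = -11190/13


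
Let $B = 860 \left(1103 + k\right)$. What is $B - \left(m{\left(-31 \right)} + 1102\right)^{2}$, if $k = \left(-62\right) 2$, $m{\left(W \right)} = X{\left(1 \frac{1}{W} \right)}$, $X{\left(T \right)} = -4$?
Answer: $-363664$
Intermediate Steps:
$m{\left(W \right)} = -4$
$k = -124$
$B = 841940$ ($B = 860 \left(1103 - 124\right) = 860 \cdot 979 = 841940$)
$B - \left(m{\left(-31 \right)} + 1102\right)^{2} = 841940 - \left(-4 + 1102\right)^{2} = 841940 - 1098^{2} = 841940 - 1205604 = -363664$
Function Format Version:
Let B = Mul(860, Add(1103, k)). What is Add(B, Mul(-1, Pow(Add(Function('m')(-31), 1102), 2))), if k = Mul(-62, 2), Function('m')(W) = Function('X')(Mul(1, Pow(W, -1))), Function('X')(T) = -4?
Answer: -363664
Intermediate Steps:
Function('m')(W) = -4
k = -124
B = 841940 (B = Mul(860, Add(1103, -124)) = Mul(860, 979) = 841940)
Add(B, Mul(-1, Pow(Add(Function('m')(-31), 1102), 2))) = Add(841940, Mul(-1, Pow(Add(-4, 1102), 2))) = Add(841940, Mul(-1, Pow(1098, 2))) = Add(841940, Mul(-1, 1205604)) = Add(841940, -1205604) = -363664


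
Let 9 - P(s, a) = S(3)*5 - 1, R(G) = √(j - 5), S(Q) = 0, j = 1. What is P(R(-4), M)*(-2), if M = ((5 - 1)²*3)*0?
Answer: -20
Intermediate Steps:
R(G) = 2*I (R(G) = √(1 - 5) = √(-4) = 2*I)
M = 0 (M = (4²*3)*0 = (16*3)*0 = 48*0 = 0)
P(s, a) = 10 (P(s, a) = 9 - (0*5 - 1) = 9 - (0 - 1) = 9 - 1*(-1) = 9 + 1 = 10)
P(R(-4), M)*(-2) = 10*(-2) = -20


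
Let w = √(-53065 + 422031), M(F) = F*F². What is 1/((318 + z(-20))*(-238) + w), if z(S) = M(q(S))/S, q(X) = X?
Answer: -85442/14600486245 - √368966/29200972490 ≈ -5.8728e-6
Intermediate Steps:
M(F) = F³
w = √368966 ≈ 607.43
z(S) = S² (z(S) = S³/S = S²)
1/((318 + z(-20))*(-238) + w) = 1/((318 + (-20)²)*(-238) + √368966) = 1/((318 + 400)*(-238) + √368966) = 1/(718*(-238) + √368966) = 1/(-170884 + √368966)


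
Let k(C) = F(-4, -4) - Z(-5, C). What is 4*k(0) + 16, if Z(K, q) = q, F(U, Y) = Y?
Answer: 0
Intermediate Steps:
k(C) = -4 - C
4*k(0) + 16 = 4*(-4 - 1*0) + 16 = 4*(-4 + 0) + 16 = 4*(-4) + 16 = -16 + 16 = 0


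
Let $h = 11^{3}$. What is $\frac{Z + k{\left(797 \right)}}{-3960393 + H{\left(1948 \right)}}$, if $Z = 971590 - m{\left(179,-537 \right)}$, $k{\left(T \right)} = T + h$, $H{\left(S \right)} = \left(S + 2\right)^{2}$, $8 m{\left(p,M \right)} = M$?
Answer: $- \frac{7790281}{1263144} \approx -6.1674$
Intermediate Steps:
$m{\left(p,M \right)} = \frac{M}{8}$
$h = 1331$
$H{\left(S \right)} = \left(2 + S\right)^{2}$
$k{\left(T \right)} = 1331 + T$ ($k{\left(T \right)} = T + 1331 = 1331 + T$)
$Z = \frac{7773257}{8}$ ($Z = 971590 - \frac{1}{8} \left(-537\right) = 971590 - - \frac{537}{8} = 971590 + \frac{537}{8} = \frac{7773257}{8} \approx 9.7166 \cdot 10^{5}$)
$\frac{Z + k{\left(797 \right)}}{-3960393 + H{\left(1948 \right)}} = \frac{\frac{7773257}{8} + \left(1331 + 797\right)}{-3960393 + \left(2 + 1948\right)^{2}} = \frac{\frac{7773257}{8} + 2128}{-3960393 + 1950^{2}} = \frac{7790281}{8 \left(-3960393 + 3802500\right)} = \frac{7790281}{8 \left(-157893\right)} = \frac{7790281}{8} \left(- \frac{1}{157893}\right) = - \frac{7790281}{1263144}$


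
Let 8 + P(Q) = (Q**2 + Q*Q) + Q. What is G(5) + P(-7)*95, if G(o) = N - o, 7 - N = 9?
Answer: 7878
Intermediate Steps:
N = -2 (N = 7 - 1*9 = 7 - 9 = -2)
P(Q) = -8 + Q + 2*Q**2 (P(Q) = -8 + ((Q**2 + Q*Q) + Q) = -8 + ((Q**2 + Q**2) + Q) = -8 + (2*Q**2 + Q) = -8 + (Q + 2*Q**2) = -8 + Q + 2*Q**2)
G(o) = -2 - o
G(5) + P(-7)*95 = (-2 - 1*5) + (-8 - 7 + 2*(-7)**2)*95 = (-2 - 5) + (-8 - 7 + 2*49)*95 = -7 + (-8 - 7 + 98)*95 = -7 + 83*95 = -7 + 7885 = 7878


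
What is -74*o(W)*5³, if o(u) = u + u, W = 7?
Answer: -129500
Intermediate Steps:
o(u) = 2*u
-74*o(W)*5³ = -148*7*5³ = -74*14*125 = -1036*125 = -129500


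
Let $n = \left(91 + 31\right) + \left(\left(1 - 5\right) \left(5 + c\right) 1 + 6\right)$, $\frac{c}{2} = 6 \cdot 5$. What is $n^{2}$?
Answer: $17424$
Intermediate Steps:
$c = 60$ ($c = 2 \cdot 6 \cdot 5 = 2 \cdot 30 = 60$)
$n = -132$ ($n = \left(91 + 31\right) + \left(\left(1 - 5\right) \left(5 + 60\right) 1 + 6\right) = 122 + \left(\left(-4\right) 65 \cdot 1 + 6\right) = 122 + \left(\left(-260\right) 1 + 6\right) = 122 + \left(-260 + 6\right) = 122 - 254 = -132$)
$n^{2} = \left(-132\right)^{2} = 17424$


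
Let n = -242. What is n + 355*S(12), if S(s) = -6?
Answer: -2372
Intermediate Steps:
n + 355*S(12) = -242 + 355*(-6) = -242 - 2130 = -2372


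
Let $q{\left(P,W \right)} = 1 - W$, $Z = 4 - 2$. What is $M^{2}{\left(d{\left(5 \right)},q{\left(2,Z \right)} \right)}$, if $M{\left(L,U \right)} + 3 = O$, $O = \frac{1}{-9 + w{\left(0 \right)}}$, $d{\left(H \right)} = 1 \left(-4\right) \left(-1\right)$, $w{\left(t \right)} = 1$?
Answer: $\frac{625}{64} \approx 9.7656$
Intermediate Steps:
$Z = 2$
$d{\left(H \right)} = 4$ ($d{\left(H \right)} = \left(-4\right) \left(-1\right) = 4$)
$O = - \frac{1}{8}$ ($O = \frac{1}{-9 + 1} = \frac{1}{-8} = - \frac{1}{8} \approx -0.125$)
$M{\left(L,U \right)} = - \frac{25}{8}$ ($M{\left(L,U \right)} = -3 - \frac{1}{8} = - \frac{25}{8}$)
$M^{2}{\left(d{\left(5 \right)},q{\left(2,Z \right)} \right)} = \left(- \frac{25}{8}\right)^{2} = \frac{625}{64}$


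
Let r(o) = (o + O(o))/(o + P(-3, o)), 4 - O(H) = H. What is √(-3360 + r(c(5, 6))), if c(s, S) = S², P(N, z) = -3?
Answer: 2*I*√914727/33 ≈ 57.964*I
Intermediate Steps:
O(H) = 4 - H
r(o) = 4/(-3 + o) (r(o) = (o + (4 - o))/(o - 3) = 4/(-3 + o))
√(-3360 + r(c(5, 6))) = √(-3360 + 4/(-3 + 6²)) = √(-3360 + 4/(-3 + 36)) = √(-3360 + 4/33) = √(-110876/33) = 2*I*√914727/33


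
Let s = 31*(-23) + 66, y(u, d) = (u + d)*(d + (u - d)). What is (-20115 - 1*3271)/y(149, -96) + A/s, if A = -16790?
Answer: 117459888/5109359 ≈ 22.989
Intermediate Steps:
y(u, d) = u*(d + u) (y(u, d) = (d + u)*u = u*(d + u))
s = -647 (s = -713 + 66 = -647)
(-20115 - 1*3271)/y(149, -96) + A/s = (-20115 - 1*3271)/((149*(-96 + 149))) - 16790/(-647) = (-20115 - 3271)/((149*53)) - 16790*(-1/647) = -23386/7897 + 16790/647 = 117459888/5109359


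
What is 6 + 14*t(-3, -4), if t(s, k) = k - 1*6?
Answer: -134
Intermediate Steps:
t(s, k) = -6 + k (t(s, k) = k - 6 = -6 + k)
6 + 14*t(-3, -4) = 6 + 14*(-6 - 4) = 6 + 14*(-10) = 6 - 140 = -134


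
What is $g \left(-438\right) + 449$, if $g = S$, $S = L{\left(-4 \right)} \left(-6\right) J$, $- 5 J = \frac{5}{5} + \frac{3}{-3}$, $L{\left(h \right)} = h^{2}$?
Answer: $449$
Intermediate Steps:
$J = 0$ ($J = - \frac{\frac{5}{5} + \frac{3}{-3}}{5} = - \frac{5 \cdot \frac{1}{5} + 3 \left(- \frac{1}{3}\right)}{5} = - \frac{1 - 1}{5} = \left(- \frac{1}{5}\right) 0 = 0$)
$S = 0$ ($S = \left(-4\right)^{2} \left(-6\right) 0 = 16 \left(-6\right) 0 = \left(-96\right) 0 = 0$)
$g = 0$
$g \left(-438\right) + 449 = 0 \left(-438\right) + 449 = 0 + 449 = 449$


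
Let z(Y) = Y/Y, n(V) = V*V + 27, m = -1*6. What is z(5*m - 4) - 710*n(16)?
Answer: -200929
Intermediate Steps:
m = -6
n(V) = 27 + V² (n(V) = V² + 27 = 27 + V²)
z(Y) = 1
z(5*m - 4) - 710*n(16) = 1 - 710*(27 + 16²) = 1 - 710*(27 + 256) = 1 - 710*283 = 1 - 200930 = -200929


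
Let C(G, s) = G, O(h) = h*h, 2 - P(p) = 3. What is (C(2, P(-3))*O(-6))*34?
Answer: 2448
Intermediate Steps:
P(p) = -1 (P(p) = 2 - 1*3 = 2 - 3 = -1)
O(h) = h²
(C(2, P(-3))*O(-6))*34 = (2*(-6)²)*34 = (2*36)*34 = 72*34 = 2448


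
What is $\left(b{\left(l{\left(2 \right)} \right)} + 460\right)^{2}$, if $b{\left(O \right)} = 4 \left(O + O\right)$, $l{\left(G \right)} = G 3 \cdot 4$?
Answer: $425104$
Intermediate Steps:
$l{\left(G \right)} = 12 G$ ($l{\left(G \right)} = 3 G 4 = 12 G$)
$b{\left(O \right)} = 8 O$ ($b{\left(O \right)} = 4 \cdot 2 O = 8 O$)
$\left(b{\left(l{\left(2 \right)} \right)} + 460\right)^{2} = \left(8 \cdot 12 \cdot 2 + 460\right)^{2} = \left(8 \cdot 24 + 460\right)^{2} = \left(192 + 460\right)^{2} = 652^{2} = 425104$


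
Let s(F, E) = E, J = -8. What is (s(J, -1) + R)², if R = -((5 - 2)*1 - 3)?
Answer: 1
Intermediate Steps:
R = 0 (R = -(3*1 - 3) = -(3 - 3) = -1*0 = 0)
(s(J, -1) + R)² = (-1 + 0)² = (-1)² = 1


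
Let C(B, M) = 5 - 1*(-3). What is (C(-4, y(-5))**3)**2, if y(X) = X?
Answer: 262144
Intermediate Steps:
C(B, M) = 8 (C(B, M) = 5 + 3 = 8)
(C(-4, y(-5))**3)**2 = (8**3)**2 = 512**2 = 262144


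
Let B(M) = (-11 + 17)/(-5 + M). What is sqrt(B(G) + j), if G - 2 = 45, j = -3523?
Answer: 6*I*sqrt(4795)/7 ≈ 59.354*I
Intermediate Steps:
G = 47 (G = 2 + 45 = 47)
B(M) = 6/(-5 + M)
sqrt(B(G) + j) = sqrt(6/(-5 + 47) - 3523) = sqrt(6/42 - 3523) = sqrt(6*(1/42) - 3523) = sqrt(1/7 - 3523) = sqrt(-24660/7) = 6*I*sqrt(4795)/7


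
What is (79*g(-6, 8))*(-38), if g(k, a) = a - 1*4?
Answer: -12008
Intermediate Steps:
g(k, a) = -4 + a (g(k, a) = a - 4 = -4 + a)
(79*g(-6, 8))*(-38) = (79*(-4 + 8))*(-38) = (79*4)*(-38) = 316*(-38) = -12008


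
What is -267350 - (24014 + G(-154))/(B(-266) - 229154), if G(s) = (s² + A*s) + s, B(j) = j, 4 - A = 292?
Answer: -15333836268/57355 ≈ -2.6735e+5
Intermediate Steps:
A = -288 (A = 4 - 1*292 = 4 - 292 = -288)
G(s) = s² - 287*s (G(s) = (s² - 288*s) + s = s² - 287*s)
-267350 - (24014 + G(-154))/(B(-266) - 229154) = -267350 - (24014 - 154*(-287 - 154))/(-266 - 229154) = -267350 - (24014 - 154*(-441))/(-229420) = -267350 - (24014 + 67914)*(-1)/229420 = -267350 - 91928*(-1)/229420 = -267350 - 1*(-22982/57355) = -267350 + 22982/57355 = -15333836268/57355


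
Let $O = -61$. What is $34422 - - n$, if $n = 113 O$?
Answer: $27529$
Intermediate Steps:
$n = -6893$ ($n = 113 \left(-61\right) = -6893$)
$34422 - - n = 34422 - \left(-1\right) \left(-6893\right) = 34422 - 6893 = 27529$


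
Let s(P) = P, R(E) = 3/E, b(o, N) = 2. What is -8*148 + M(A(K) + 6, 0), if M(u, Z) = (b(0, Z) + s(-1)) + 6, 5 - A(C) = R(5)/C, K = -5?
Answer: -1177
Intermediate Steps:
A(C) = 5 - 3/(5*C) (A(C) = 5 - 3/5/C = 5 - 3*(⅕)/C = 5 - 3/(5*C))
M(u, Z) = 7 (M(u, Z) = (2 - 1) + 6 = 1 + 6 = 7)
-8*148 + M(A(K) + 6, 0) = -8*148 + 7 = -1184 + 7 = -1177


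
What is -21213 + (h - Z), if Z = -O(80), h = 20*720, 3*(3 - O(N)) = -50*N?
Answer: -16430/3 ≈ -5476.7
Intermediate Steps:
O(N) = 3 + 50*N/3 (O(N) = 3 - (-50)*N/3 = 3 + 50*N/3)
h = 14400
Z = -4009/3 (Z = -(3 + (50/3)*80) = -(3 + 4000/3) = -1*4009/3 = -4009/3 ≈ -1336.3)
-21213 + (h - Z) = -21213 + (14400 - 1*(-4009/3)) = -21213 + (14400 + 4009/3) = -21213 + 47209/3 = -16430/3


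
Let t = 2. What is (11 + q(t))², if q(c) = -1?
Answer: 100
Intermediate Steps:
(11 + q(t))² = (11 - 1)² = 10² = 100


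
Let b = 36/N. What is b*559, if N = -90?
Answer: -1118/5 ≈ -223.60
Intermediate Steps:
b = -⅖ (b = 36/(-90) = 36*(-1/90) = -⅖ ≈ -0.40000)
b*559 = -⅖*559 = -1118/5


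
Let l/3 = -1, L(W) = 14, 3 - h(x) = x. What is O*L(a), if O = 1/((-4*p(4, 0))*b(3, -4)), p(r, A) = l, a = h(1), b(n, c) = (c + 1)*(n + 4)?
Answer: -1/18 ≈ -0.055556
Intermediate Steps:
b(n, c) = (1 + c)*(4 + n)
h(x) = 3 - x
a = 2 (a = 3 - 1*1 = 3 - 1 = 2)
l = -3 (l = 3*(-1) = -3)
p(r, A) = -3
O = -1/252 (O = 1/((-4*(-3))*(4 + 3 + 4*(-4) - 4*3)) = 1/(12*(4 + 3 - 16 - 12)) = 1/(12*(-21)) = 1/(-252) = -1/252 ≈ -0.0039683)
O*L(a) = -1/252*14 = -1/18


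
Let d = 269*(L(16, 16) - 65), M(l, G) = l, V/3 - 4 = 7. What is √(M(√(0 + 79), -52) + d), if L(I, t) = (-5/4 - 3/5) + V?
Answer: √(-910565 + 100*√79)/10 ≈ 95.377*I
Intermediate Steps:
V = 33 (V = 12 + 3*7 = 12 + 21 = 33)
L(I, t) = 623/20 (L(I, t) = (-5/4 - 3/5) + 33 = (-5*¼ - 3*⅕) + 33 = (-5/4 - ⅗) + 33 = -37/20 + 33 = 623/20)
d = -182113/20 (d = 269*(623/20 - 65) = 269*(-677/20) = -182113/20 ≈ -9105.7)
√(M(√(0 + 79), -52) + d) = √(√(0 + 79) - 182113/20) = √(√79 - 182113/20) = √(-182113/20 + √79)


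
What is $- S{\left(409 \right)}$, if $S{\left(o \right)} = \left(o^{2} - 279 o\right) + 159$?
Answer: $-53329$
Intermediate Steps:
$S{\left(o \right)} = 159 + o^{2} - 279 o$
$- S{\left(409 \right)} = - (159 + 409^{2} - 114111) = - (159 + 167281 - 114111) = \left(-1\right) 53329 = -53329$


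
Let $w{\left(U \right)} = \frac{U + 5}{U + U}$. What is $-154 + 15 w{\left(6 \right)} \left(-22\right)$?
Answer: $- \frac{913}{2} \approx -456.5$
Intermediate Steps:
$w{\left(U \right)} = \frac{5 + U}{2 U}$
$-154 + 15 w{\left(6 \right)} \left(-22\right) = -154 + 15 \frac{5 + 6}{2 \cdot 6} \left(-22\right) = -154 + 15 \cdot \frac{1}{2} \cdot \frac{1}{6} \cdot 11 \left(-22\right) = -154 + 15 \cdot \frac{11}{12} \left(-22\right) = -154 + 15 \left(- \frac{121}{6}\right) = -154 - \frac{605}{2} = - \frac{913}{2}$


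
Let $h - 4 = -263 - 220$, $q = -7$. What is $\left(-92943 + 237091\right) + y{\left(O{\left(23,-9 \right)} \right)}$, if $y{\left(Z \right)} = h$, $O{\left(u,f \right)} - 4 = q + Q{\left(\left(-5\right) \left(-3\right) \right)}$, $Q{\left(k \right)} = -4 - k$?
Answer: $143669$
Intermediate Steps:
$O{\left(u,f \right)} = -22$ ($O{\left(u,f \right)} = 4 - \left(11 + 15\right) = 4 - 26 = -22$)
$h = -479$ ($h = 4 - 483 = -479$)
$y{\left(Z \right)} = -479$
$\left(-92943 + 237091\right) + y{\left(O{\left(23,-9 \right)} \right)} = \left(-92943 + 237091\right) - 479 = 144148 - 479 = 143669$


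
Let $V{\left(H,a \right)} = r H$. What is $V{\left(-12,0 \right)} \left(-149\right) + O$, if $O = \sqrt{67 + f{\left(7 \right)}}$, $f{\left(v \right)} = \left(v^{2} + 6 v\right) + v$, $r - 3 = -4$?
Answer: $-1788 + \sqrt{165} \approx -1775.2$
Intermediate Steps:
$r = -1$ ($r = 3 - 4 = -1$)
$f{\left(v \right)} = v^{2} + 7 v$
$O = \sqrt{165}$ ($O = \sqrt{67 + 7 \left(7 + 7\right)} = \sqrt{67 + 7 \cdot 14} = \sqrt{67 + 98} = \sqrt{165} \approx 12.845$)
$V{\left(H,a \right)} = - H$
$V{\left(-12,0 \right)} \left(-149\right) + O = \left(-1\right) \left(-12\right) \left(-149\right) + \sqrt{165} = 12 \left(-149\right) + \sqrt{165} = -1788 + \sqrt{165}$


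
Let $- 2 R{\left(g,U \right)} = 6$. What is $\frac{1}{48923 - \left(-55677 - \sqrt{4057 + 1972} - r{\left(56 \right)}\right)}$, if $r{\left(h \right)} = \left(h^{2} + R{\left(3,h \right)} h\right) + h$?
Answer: $\frac{107624}{11582919347} - \frac{\sqrt{6029}}{11582919347} \approx 9.2849 \cdot 10^{-6}$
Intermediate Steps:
$R{\left(g,U \right)} = -3$ ($R{\left(g,U \right)} = \left(- \frac{1}{2}\right) 6 = -3$)
$r{\left(h \right)} = h^{2} - 2 h$ ($r{\left(h \right)} = \left(h^{2} - 3 h\right) + h = h^{2} - 2 h$)
$\frac{1}{48923 - \left(-55677 - \sqrt{4057 + 1972} - r{\left(56 \right)}\right)} = \frac{1}{48923 - \left(-55677 - \sqrt{4057 + 1972} - 56 \left(-2 + 56\right)\right)} = \frac{1}{48923 + \left(\left(\left(\sqrt{6029} + 13740\right) + 56 \cdot 54\right) + 41937\right)} = \frac{1}{48923 + \left(\left(\left(13740 + \sqrt{6029}\right) + 3024\right) + 41937\right)} = \frac{1}{48923 + \left(\left(16764 + \sqrt{6029}\right) + 41937\right)} = \frac{1}{48923 + \left(58701 + \sqrt{6029}\right)} = \frac{1}{107624 + \sqrt{6029}}$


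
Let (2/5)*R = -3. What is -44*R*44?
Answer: 14520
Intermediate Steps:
R = -15/2 (R = (5/2)*(-3) = -15/2 ≈ -7.5000)
-44*R*44 = -44*(-15/2)*44 = 330*44 = 14520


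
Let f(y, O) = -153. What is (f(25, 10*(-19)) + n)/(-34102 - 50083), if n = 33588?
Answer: -6687/16837 ≈ -0.39716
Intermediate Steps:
(f(25, 10*(-19)) + n)/(-34102 - 50083) = (-153 + 33588)/(-34102 - 50083) = 33435/(-84185) = 33435*(-1/84185) = -6687/16837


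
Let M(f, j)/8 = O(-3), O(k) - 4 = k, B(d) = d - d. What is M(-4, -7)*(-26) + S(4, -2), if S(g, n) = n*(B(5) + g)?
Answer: -216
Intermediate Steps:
B(d) = 0
O(k) = 4 + k
M(f, j) = 8 (M(f, j) = 8*(4 - 3) = 8*1 = 8)
S(g, n) = g*n (S(g, n) = n*(0 + g) = n*g = g*n)
M(-4, -7)*(-26) + S(4, -2) = 8*(-26) + 4*(-2) = -208 - 8 = -216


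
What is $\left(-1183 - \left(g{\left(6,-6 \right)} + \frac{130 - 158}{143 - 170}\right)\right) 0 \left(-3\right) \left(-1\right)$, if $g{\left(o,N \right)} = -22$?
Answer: $0$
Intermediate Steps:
$\left(-1183 - \left(g{\left(6,-6 \right)} + \frac{130 - 158}{143 - 170}\right)\right) 0 \left(-3\right) \left(-1\right) = \left(-1183 - \left(-22 + \frac{130 - 158}{143 - 170}\right)\right) 0 \left(-3\right) \left(-1\right) = \left(-1183 - \left(-22 - \frac{28}{-27}\right)\right) 0 \left(-1\right) = \left(-1183 - \left(-22 - - \frac{28}{27}\right)\right) 0 = \left(-1183 - \left(-22 + \frac{28}{27}\right)\right) 0 = \left(-1183 - - \frac{566}{27}\right) 0 = \left(-1183 + \frac{566}{27}\right) 0 = \left(- \frac{31375}{27}\right) 0 = 0$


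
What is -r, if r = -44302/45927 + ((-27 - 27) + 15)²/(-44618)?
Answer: 41765747/41819814 ≈ 0.99871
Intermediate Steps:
r = -41765747/41819814 (r = -44302*1/45927 + (-54 + 15)²*(-1/44618) = -44302/45927 + (-39)²*(-1/44618) = -44302/45927 + 1521*(-1/44618) = -44302/45927 - 1521/44618 = -41765747/41819814 ≈ -0.99871)
-r = -1*(-41765747/41819814) = 41765747/41819814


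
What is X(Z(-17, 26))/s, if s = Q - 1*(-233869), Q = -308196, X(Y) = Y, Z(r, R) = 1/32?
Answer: -1/2378464 ≈ -4.2044e-7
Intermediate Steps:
Z(r, R) = 1/32
s = -74327 (s = -308196 - 1*(-233869) = -308196 + 233869 = -74327)
X(Z(-17, 26))/s = (1/32)/(-74327) = (1/32)*(-1/74327) = -1/2378464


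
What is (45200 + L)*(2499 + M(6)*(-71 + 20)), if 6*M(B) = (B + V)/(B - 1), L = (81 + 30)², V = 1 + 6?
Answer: 1424737649/10 ≈ 1.4247e+8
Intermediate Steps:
V = 7
L = 12321 (L = 111² = 12321)
M(B) = (7 + B)/(6*(-1 + B)) (M(B) = ((B + 7)/(B - 1))/6 = ((7 + B)/(-1 + B))/6 = (7 + B)/(6*(-1 + B)))
(45200 + L)*(2499 + M(6)*(-71 + 20)) = (45200 + 12321)*(2499 + ((7 + 6)/(6*(-1 + 6)))*(-71 + 20)) = 57521*(2499 + ((⅙)*13/5)*(-51)) = 57521*(2499 + ((⅙)*(⅕)*13)*(-51)) = 57521*(2499 + (13/30)*(-51)) = 57521*(2499 - 221/10) = 57521*(24769/10) = 1424737649/10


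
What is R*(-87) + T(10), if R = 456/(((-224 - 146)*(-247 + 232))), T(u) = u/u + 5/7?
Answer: -35184/6475 ≈ -5.4338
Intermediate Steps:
T(u) = 12/7 (T(u) = 1 + 5*(⅐) = 1 + 5/7 = 12/7)
R = 76/925 (R = 456/((-370*(-15))) = 456/5550 = 456*(1/5550) = 76/925 ≈ 0.082162)
R*(-87) + T(10) = (76/925)*(-87) + 12/7 = -6612/925 + 12/7 = -35184/6475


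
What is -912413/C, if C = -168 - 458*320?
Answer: 912413/146728 ≈ 6.2184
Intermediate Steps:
C = -146728 (C = -168 - 146560 = -146728)
-912413/C = -912413/(-146728) = -912413*(-1/146728) = 912413/146728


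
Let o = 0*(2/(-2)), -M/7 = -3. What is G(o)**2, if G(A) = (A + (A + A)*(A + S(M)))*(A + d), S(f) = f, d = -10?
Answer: 0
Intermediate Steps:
M = 21 (M = -7*(-3) = 21)
o = 0 (o = 0*(2*(-1/2)) = 0*(-1) = 0)
G(A) = (-10 + A)*(A + 2*A*(21 + A)) (G(A) = (A + (A + A)*(A + 21))*(A - 10) = (A + (2*A)*(21 + A))*(-10 + A) = (A + 2*A*(21 + A))*(-10 + A) = (-10 + A)*(A + 2*A*(21 + A)))
G(o)**2 = (0*(-430 + 2*0**2 + 23*0))**2 = (0*(-430 + 2*0 + 0))**2 = (0*(-430 + 0 + 0))**2 = (0*(-430))**2 = 0**2 = 0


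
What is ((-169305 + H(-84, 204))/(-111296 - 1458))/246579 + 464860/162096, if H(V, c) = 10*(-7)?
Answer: 16318715215405/5690299966508 ≈ 2.8678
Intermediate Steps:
H(V, c) = -70
((-169305 + H(-84, 204))/(-111296 - 1458))/246579 + 464860/162096 = ((-169305 - 70)/(-111296 - 1458))/246579 + 464860/162096 = -169375/(-112754)*(1/246579) + 464860*(1/162096) = -169375*(-1/112754)*(1/246579) + 10565/3684 = (169375/112754)*(1/246579) + 10565/3684 = 169375/27802768566 + 10565/3684 = 16318715215405/5690299966508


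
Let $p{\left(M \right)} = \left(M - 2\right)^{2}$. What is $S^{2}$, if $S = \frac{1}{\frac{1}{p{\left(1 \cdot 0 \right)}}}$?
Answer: $16$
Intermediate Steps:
$p{\left(M \right)} = \left(-2 + M\right)^{2}$
$S = 4$ ($S = \frac{1}{\frac{1}{\left(-2 + 1 \cdot 0\right)^{2}}} = \frac{1}{\frac{1}{\left(-2 + 0\right)^{2}}} = \frac{1}{\frac{1}{\left(-2\right)^{2}}} = \frac{1}{\frac{1}{4}} = 4$)
$S^{2} = 4^{2} = 16$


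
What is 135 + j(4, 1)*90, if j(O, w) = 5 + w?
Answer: 675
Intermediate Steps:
135 + j(4, 1)*90 = 135 + (5 + 1)*90 = 135 + 6*90 = 135 + 540 = 675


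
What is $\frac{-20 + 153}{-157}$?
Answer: $- \frac{133}{157} \approx -0.84713$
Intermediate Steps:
$\frac{-20 + 153}{-157} = 133 \left(- \frac{1}{157}\right) = - \frac{133}{157}$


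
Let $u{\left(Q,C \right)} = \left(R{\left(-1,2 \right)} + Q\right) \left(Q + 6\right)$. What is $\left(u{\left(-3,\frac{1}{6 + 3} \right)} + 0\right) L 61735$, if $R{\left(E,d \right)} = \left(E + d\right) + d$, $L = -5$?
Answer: $0$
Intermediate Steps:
$R{\left(E,d \right)} = E + 2 d$
$u{\left(Q,C \right)} = \left(3 + Q\right) \left(6 + Q\right)$ ($u{\left(Q,C \right)} = \left(\left(-1 + 2 \cdot 2\right) + Q\right) \left(Q + 6\right) = \left(\left(-1 + 4\right) + Q\right) \left(6 + Q\right) = \left(3 + Q\right) \left(6 + Q\right)$)
$\left(u{\left(-3,\frac{1}{6 + 3} \right)} + 0\right) L 61735 = \left(\left(18 + \left(-3\right)^{2} + 9 \left(-3\right)\right) + 0\right) \left(-5\right) 61735 = \left(\left(18 + 9 - 27\right) + 0\right) \left(-5\right) 61735 = \left(0 + 0\right) \left(-5\right) 61735 = 0 \left(-5\right) 61735 = 0 \cdot 61735 = 0$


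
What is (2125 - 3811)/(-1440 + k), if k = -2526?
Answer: 281/661 ≈ 0.42511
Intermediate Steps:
(2125 - 3811)/(-1440 + k) = (2125 - 3811)/(-1440 - 2526) = -1686/(-3966) = -1686*(-1/3966) = 281/661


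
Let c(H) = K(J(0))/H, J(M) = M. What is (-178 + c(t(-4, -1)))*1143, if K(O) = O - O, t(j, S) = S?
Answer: -203454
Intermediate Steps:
K(O) = 0
c(H) = 0 (c(H) = 0/H = 0)
(-178 + c(t(-4, -1)))*1143 = (-178 + 0)*1143 = -178*1143 = -203454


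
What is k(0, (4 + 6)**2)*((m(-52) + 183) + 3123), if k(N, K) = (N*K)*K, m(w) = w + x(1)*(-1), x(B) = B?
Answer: 0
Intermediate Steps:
m(w) = -1 + w (m(w) = w + 1*(-1) = w - 1 = -1 + w)
k(N, K) = N*K**2 (k(N, K) = (K*N)*K = N*K**2)
k(0, (4 + 6)**2)*((m(-52) + 183) + 3123) = (0*((4 + 6)**2)**2)*(((-1 - 52) + 183) + 3123) = (0*(10**2)**2)*((-53 + 183) + 3123) = (0*100**2)*(130 + 3123) = (0*10000)*3253 = 0*3253 = 0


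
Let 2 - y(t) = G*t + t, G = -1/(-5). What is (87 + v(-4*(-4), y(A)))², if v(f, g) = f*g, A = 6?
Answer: 361/25 ≈ 14.440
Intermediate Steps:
G = ⅕ (G = -1*(-⅕) = ⅕ ≈ 0.20000)
y(t) = 2 - 6*t/5 (y(t) = 2 - (t/5 + t) = 2 - 6*t/5)
(87 + v(-4*(-4), y(A)))² = (87 + (-4*(-4))*(2 - 6/5*6))² = (87 + 16*(2 - 36/5))² = (87 + 16*(-26/5))² = (87 - 416/5)² = (19/5)² = 361/25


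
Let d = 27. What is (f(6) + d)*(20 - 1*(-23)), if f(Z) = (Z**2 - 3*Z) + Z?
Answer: 2193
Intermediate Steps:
f(Z) = Z**2 - 2*Z
(f(6) + d)*(20 - 1*(-23)) = (6*(-2 + 6) + 27)*(20 - 1*(-23)) = (6*4 + 27)*(20 + 23) = (24 + 27)*43 = 51*43 = 2193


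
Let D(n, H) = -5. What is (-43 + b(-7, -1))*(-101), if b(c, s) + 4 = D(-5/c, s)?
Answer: 5252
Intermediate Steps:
b(c, s) = -9 (b(c, s) = -4 - 5 = -9)
(-43 + b(-7, -1))*(-101) = (-43 - 9)*(-101) = -52*(-101) = 5252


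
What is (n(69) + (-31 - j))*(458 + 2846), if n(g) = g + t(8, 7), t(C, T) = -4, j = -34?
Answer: 224672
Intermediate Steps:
n(g) = -4 + g (n(g) = g - 4 = -4 + g)
(n(69) + (-31 - j))*(458 + 2846) = ((-4 + 69) + (-31 - 1*(-34)))*(458 + 2846) = (65 + (-31 + 34))*3304 = (65 + 3)*3304 = 68*3304 = 224672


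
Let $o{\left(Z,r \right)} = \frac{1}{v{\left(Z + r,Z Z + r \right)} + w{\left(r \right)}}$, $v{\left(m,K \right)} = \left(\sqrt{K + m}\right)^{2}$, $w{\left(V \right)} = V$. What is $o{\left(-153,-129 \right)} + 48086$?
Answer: $\frac{1099678735}{22869} \approx 48086.0$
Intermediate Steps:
$v{\left(m,K \right)} = K + m$
$o{\left(Z,r \right)} = \frac{1}{Z + Z^{2} + 3 r}$ ($o{\left(Z,r \right)} = \frac{1}{\left(\left(Z Z + r\right) + \left(Z + r\right)\right) + r} = \frac{1}{\left(\left(Z^{2} + r\right) + \left(Z + r\right)\right) + r} = \frac{1}{\left(\left(r + Z^{2}\right) + \left(Z + r\right)\right) + r} = \frac{1}{\left(Z + Z^{2} + 2 r\right) + r} = \frac{1}{Z + Z^{2} + 3 r}$)
$o{\left(-153,-129 \right)} + 48086 = \frac{1}{-153 + \left(-153\right)^{2} + 3 \left(-129\right)} + 48086 = \frac{1}{-153 + 23409 - 387} + 48086 = \frac{1}{22869} + 48086 = \frac{1099678735}{22869}$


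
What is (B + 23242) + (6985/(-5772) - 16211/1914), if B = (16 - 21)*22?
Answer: 1468082351/63492 ≈ 23122.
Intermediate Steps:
B = -110 (B = -5*22 = -110)
(B + 23242) + (6985/(-5772) - 16211/1914) = (-110 + 23242) + (6985/(-5772) - 16211/1914) = 23132 + (6985*(-1/5772) - 16211*1/1914) = 23132 + (-6985/5772 - 559/66) = 23132 - 614593/63492 = 1468082351/63492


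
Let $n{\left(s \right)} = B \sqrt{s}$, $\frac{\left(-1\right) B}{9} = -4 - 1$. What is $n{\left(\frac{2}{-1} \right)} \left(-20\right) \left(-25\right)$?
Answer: $22500 i \sqrt{2} \approx 31820.0 i$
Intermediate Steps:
$B = 45$ ($B = - 9 \left(-4 - 1\right) = \left(-9\right) \left(-5\right) = 45$)
$n{\left(s \right)} = 45 \sqrt{s}$
$n{\left(\frac{2}{-1} \right)} \left(-20\right) \left(-25\right) = 45 \sqrt{\frac{2}{-1}} \left(-20\right) \left(-25\right) = 45 \sqrt{2 \left(-1\right)} \left(-20\right) \left(-25\right) = 45 \sqrt{-2} \left(-20\right) \left(-25\right) = 45 i \sqrt{2} \left(-20\right) \left(-25\right) = - 900 i \sqrt{2} \left(-25\right) = 22500 i \sqrt{2}$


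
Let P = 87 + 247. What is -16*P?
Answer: -5344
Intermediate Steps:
P = 334
-16*P = -16*334 = -5344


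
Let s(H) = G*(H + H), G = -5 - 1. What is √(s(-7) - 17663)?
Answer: I*√17579 ≈ 132.59*I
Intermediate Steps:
G = -6
s(H) = -12*H (s(H) = -6*(H + H) = -12*H)
√(s(-7) - 17663) = √(-12*(-7) - 17663) = √(84 - 17663) = √(-17579) = I*√17579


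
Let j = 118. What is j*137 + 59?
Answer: 16225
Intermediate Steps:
j*137 + 59 = 118*137 + 59 = 16166 + 59 = 16225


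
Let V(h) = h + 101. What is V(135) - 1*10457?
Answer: -10221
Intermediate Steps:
V(h) = 101 + h
V(135) - 1*10457 = (101 + 135) - 1*10457 = 236 - 10457 = -10221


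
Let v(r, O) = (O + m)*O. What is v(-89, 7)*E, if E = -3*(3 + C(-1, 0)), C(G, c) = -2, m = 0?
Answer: -147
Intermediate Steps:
v(r, O) = O**2 (v(r, O) = (O + 0)*O = O*O = O**2)
E = -3 (E = -3*(3 - 2) = -3*1 = -3)
v(-89, 7)*E = 7**2*(-3) = 49*(-3) = -147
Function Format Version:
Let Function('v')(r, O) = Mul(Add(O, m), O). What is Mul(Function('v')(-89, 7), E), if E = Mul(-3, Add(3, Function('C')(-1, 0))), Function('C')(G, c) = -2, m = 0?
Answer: -147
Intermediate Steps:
Function('v')(r, O) = Pow(O, 2) (Function('v')(r, O) = Mul(Add(O, 0), O) = Mul(O, O) = Pow(O, 2))
E = -3 (E = Mul(-3, Add(3, -2)) = Mul(-3, 1) = -3)
Mul(Function('v')(-89, 7), E) = Mul(Pow(7, 2), -3) = Mul(49, -3) = -147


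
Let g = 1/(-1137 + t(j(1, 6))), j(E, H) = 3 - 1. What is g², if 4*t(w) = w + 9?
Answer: 16/20584369 ≈ 7.7729e-7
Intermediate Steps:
j(E, H) = 2
t(w) = 9/4 + w/4 (t(w) = (w + 9)/4 = (9 + w)/4 = 9/4 + w/4)
g = -4/4537 (g = 1/(-1137 + (9/4 + (¼)*2)) = 1/(-1137 + (9/4 + ½)) = 1/(-1137 + 11/4) = 1/(-4537/4) = -4/4537 ≈ -0.00088164)
g² = (-4/4537)² = 16/20584369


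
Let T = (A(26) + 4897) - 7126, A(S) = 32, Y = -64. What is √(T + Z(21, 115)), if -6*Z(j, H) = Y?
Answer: I*√19677/3 ≈ 46.758*I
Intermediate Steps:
Z(j, H) = 32/3 (Z(j, H) = -⅙*(-64) = 32/3)
T = -2197 (T = (32 + 4897) - 7126 = 4929 - 7126 = -2197)
√(T + Z(21, 115)) = √(-2197 + 32/3) = √(-6559/3) = I*√19677/3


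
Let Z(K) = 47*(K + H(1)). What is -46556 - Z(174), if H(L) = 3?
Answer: -54875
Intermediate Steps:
Z(K) = 141 + 47*K (Z(K) = 47*(K + 3) = 47*(3 + K) = 141 + 47*K)
-46556 - Z(174) = -46556 - (141 + 47*174) = -46556 - (141 + 8178) = -46556 - 1*8319 = -46556 - 8319 = -54875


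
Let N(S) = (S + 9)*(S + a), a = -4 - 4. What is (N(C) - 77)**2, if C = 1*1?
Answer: 21609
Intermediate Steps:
a = -8
C = 1
N(S) = (-8 + S)*(9 + S) (N(S) = (S + 9)*(S - 8) = (9 + S)*(-8 + S) = (-8 + S)*(9 + S))
(N(C) - 77)**2 = ((-72 + 1 + 1**2) - 77)**2 = ((-72 + 1 + 1) - 77)**2 = (-70 - 77)**2 = (-147)**2 = 21609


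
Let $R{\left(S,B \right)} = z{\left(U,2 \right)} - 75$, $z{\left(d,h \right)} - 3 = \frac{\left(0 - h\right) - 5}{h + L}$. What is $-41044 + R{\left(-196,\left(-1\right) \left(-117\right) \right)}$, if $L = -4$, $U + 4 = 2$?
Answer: $- \frac{82225}{2} \approx -41113.0$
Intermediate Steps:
$U = -2$ ($U = -4 + 2 = -2$)
$z{\left(d,h \right)} = 3 + \frac{-5 - h}{-4 + h}$ ($z{\left(d,h \right)} = 3 + \frac{\left(0 - h\right) - 5}{h - 4} = 3 + \frac{- h - 5}{-4 + h} = 3 + \frac{-5 - h}{-4 + h}$)
$R{\left(S,B \right)} = - \frac{137}{2}$ ($R{\left(S,B \right)} = \frac{-17 + 2 \cdot 2}{-4 + 2} - 75 = \frac{-17 + 4}{-2} - 75 = \left(- \frac{1}{2}\right) \left(-13\right) - 75 = \frac{13}{2} - 75 = - \frac{137}{2}$)
$-41044 + R{\left(-196,\left(-1\right) \left(-117\right) \right)} = -41044 - \frac{137}{2} = - \frac{82225}{2}$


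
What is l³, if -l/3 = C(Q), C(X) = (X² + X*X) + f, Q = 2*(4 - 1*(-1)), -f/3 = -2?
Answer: -236029032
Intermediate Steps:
f = 6 (f = -3*(-2) = 6)
Q = 10 (Q = 2*(4 + 1) = 2*5 = 10)
C(X) = 6 + 2*X² (C(X) = (X² + X*X) + 6 = (X² + X²) + 6 = 2*X² + 6 = 6 + 2*X²)
l = -618 (l = -3*(6 + 2*10²) = -3*(6 + 2*100) = -3*(6 + 200) = -3*206 = -618)
l³ = (-618)³ = -236029032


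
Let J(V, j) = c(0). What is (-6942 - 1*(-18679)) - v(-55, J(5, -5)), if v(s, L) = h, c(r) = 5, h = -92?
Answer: 11829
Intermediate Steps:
J(V, j) = 5
v(s, L) = -92
(-6942 - 1*(-18679)) - v(-55, J(5, -5)) = (-6942 - 1*(-18679)) - 1*(-92) = (-6942 + 18679) + 92 = 11737 + 92 = 11829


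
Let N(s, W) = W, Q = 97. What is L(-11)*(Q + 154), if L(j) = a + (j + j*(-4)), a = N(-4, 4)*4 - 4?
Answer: 11295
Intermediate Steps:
a = 12 (a = 4*4 - 4 = 16 - 4 = 12)
L(j) = 12 - 3*j (L(j) = 12 + (j + j*(-4)) = 12 + (j - 4*j) = 12 - 3*j)
L(-11)*(Q + 154) = (12 - 3*(-11))*(97 + 154) = (12 + 33)*251 = 45*251 = 11295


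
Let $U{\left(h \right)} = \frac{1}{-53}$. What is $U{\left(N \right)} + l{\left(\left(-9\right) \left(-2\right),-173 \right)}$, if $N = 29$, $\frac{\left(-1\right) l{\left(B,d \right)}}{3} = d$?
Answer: $\frac{27506}{53} \approx 518.98$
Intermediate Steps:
$l{\left(B,d \right)} = - 3 d$
$U{\left(h \right)} = - \frac{1}{53}$
$U{\left(N \right)} + l{\left(\left(-9\right) \left(-2\right),-173 \right)} = - \frac{1}{53} - -519 = - \frac{1}{53} + 519 = \frac{27506}{53}$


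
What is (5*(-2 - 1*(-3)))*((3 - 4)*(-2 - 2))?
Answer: 20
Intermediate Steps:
(5*(-2 - 1*(-3)))*((3 - 4)*(-2 - 2)) = (5*(-2 + 3))*(-1*(-4)) = (5*1)*4 = 5*4 = 20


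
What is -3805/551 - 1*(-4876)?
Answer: 2682871/551 ≈ 4869.1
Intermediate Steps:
-3805/551 - 1*(-4876) = -3805*1/551 + 4876 = -3805/551 + 4876 = 2682871/551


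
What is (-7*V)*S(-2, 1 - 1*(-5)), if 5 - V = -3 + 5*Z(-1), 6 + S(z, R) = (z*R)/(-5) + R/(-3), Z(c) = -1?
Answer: 2548/5 ≈ 509.60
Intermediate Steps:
S(z, R) = -6 - R/3 - R*z/5 (S(z, R) = -6 + ((z*R)/(-5) + R/(-3)) = -6 + ((R*z)*(-⅕) + R*(-⅓)) = -6 + (-R*z/5 - R/3) = -6 + (-R/3 - R*z/5) = -6 - R/3 - R*z/5)
V = 13 (V = 5 - (-3 + 5*(-1)) = 5 - (-3 - 5) = 5 - 1*(-8) = 5 + 8 = 13)
(-7*V)*S(-2, 1 - 1*(-5)) = (-7*13)*(-6 - (1 - 1*(-5))/3 - ⅕*(1 - 1*(-5))*(-2)) = -91*(-6 - (1 + 5)/3 - ⅕*(1 + 5)*(-2)) = -91*(-6 - ⅓*6 - ⅕*6*(-2)) = -91*(-6 - 2 + 12/5) = -91*(-28/5) = 2548/5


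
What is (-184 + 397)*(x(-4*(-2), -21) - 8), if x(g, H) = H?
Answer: -6177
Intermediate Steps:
(-184 + 397)*(x(-4*(-2), -21) - 8) = (-184 + 397)*(-21 - 8) = 213*(-29) = -6177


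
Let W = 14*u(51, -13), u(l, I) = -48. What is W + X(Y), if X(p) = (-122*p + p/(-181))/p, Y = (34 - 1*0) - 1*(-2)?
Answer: -143715/181 ≈ -794.01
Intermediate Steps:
W = -672 (W = 14*(-48) = -672)
Y = 36 (Y = (34 + 0) + 2 = 34 + 2 = 36)
X(p) = -22083/181 (X(p) = (-122*p + p*(-1/181))/p = (-122*p - p/181)/p = (-22083*p/181)/p = -22083/181)
W + X(Y) = -672 - 22083/181 = -143715/181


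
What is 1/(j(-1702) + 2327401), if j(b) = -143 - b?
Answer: 1/2328960 ≈ 4.2938e-7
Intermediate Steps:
1/(j(-1702) + 2327401) = 1/((-143 - 1*(-1702)) + 2327401) = 1/((-143 + 1702) + 2327401) = 1/(1559 + 2327401) = 1/2328960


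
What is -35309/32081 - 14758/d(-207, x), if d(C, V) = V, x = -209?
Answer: 466071817/6704929 ≈ 69.512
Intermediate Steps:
-35309/32081 - 14758/d(-207, x) = -35309/32081 - 14758/(-209) = -35309*1/32081 - 14758*(-1/209) = -35309/32081 + 14758/209 = 466071817/6704929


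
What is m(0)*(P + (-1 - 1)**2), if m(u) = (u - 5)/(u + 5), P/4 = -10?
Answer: 36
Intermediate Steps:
P = -40 (P = 4*(-10) = -40)
m(u) = (-5 + u)/(5 + u)
m(0)*(P + (-1 - 1)**2) = ((-5 + 0)/(5 + 0))*(-40 + (-1 - 1)**2) = (-5/5)*(-40 + (-2)**2) = ((1/5)*(-5))*(-40 + 4) = -1*(-36) = 36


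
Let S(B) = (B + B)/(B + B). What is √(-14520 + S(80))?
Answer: I*√14519 ≈ 120.49*I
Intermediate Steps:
S(B) = 1 (S(B) = (2*B)/((2*B)) = (2*B)*(1/(2*B)) = 1)
√(-14520 + S(80)) = √(-14520 + 1) = √(-14519) = I*√14519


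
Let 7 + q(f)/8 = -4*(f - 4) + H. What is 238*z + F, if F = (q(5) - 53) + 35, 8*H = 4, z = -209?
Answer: -49844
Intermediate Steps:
H = ½ (H = (⅛)*4 = ½ ≈ 0.50000)
q(f) = 76 - 32*f (q(f) = -56 + 8*(-4*(f - 4) + ½) = -56 + 8*(-4*(-4 + f) + ½) = -56 + 8*((16 - 4*f) + ½) = -56 + 8*(33/2 - 4*f) = -56 + (132 - 32*f) = 76 - 32*f)
F = -102 (F = ((76 - 32*5) - 53) + 35 = ((76 - 160) - 53) + 35 = (-84 - 53) + 35 = -137 + 35 = -102)
238*z + F = 238*(-209) - 102 = -49742 - 102 = -49844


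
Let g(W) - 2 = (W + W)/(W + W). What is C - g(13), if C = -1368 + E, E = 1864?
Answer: 493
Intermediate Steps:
g(W) = 3 (g(W) = 2 + (W + W)/(W + W) = 2 + (2*W)/((2*W)) = 2 + (2*W)*(1/(2*W)) = 2 + 1 = 3)
C = 496 (C = -1368 + 1864 = 496)
C - g(13) = 496 - 1*3 = 496 - 3 = 493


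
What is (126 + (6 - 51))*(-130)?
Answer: -10530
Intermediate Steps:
(126 + (6 - 51))*(-130) = (126 - 45)*(-130) = 81*(-130) = -10530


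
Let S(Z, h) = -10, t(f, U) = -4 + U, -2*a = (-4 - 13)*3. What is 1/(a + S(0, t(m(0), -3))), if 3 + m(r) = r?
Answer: 2/31 ≈ 0.064516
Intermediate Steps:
m(r) = -3 + r
a = 51/2 (a = -(-4 - 13)*3/2 = -(-17)*3/2 = -1/2*(-51) = 51/2 ≈ 25.500)
1/(a + S(0, t(m(0), -3))) = 1/(51/2 - 10) = 1/(31/2) = 2/31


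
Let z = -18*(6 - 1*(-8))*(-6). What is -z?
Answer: -1512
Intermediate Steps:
z = 1512 (z = -18*(6 + 8)*(-6) = -18*14*(-6) = -252*(-6) = 1512)
-z = -1*1512 = -1512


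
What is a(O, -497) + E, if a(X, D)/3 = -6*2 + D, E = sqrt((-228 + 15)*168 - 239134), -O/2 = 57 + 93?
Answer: -1527 + I*sqrt(274918) ≈ -1527.0 + 524.33*I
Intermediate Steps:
O = -300 (O = -2*(57 + 93) = -2*150 = -300)
E = I*sqrt(274918) (E = sqrt(-213*168 - 239134) = sqrt(-35784 - 239134) = sqrt(-274918) = I*sqrt(274918) ≈ 524.33*I)
a(X, D) = -36 + 3*D (a(X, D) = 3*(-6*2 + D) = 3*(-12 + D) = -36 + 3*D)
a(O, -497) + E = (-36 + 3*(-497)) + I*sqrt(274918) = (-36 - 1491) + I*sqrt(274918) = -1527 + I*sqrt(274918)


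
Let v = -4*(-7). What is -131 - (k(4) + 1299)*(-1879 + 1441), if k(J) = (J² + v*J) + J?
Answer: 626647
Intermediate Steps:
v = 28
k(J) = J² + 29*J (k(J) = (J² + 28*J) + J = J² + 29*J)
-131 - (k(4) + 1299)*(-1879 + 1441) = -131 - (4*(29 + 4) + 1299)*(-1879 + 1441) = -131 - (4*33 + 1299)*(-438) = -131 - (132 + 1299)*(-438) = -131 - 1431*(-438) = -131 - 1*(-626778) = -131 + 626778 = 626647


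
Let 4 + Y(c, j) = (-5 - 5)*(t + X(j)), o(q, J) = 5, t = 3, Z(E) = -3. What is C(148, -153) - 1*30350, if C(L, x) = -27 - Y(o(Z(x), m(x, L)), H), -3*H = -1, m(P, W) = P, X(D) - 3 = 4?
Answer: -30273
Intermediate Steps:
X(D) = 7 (X(D) = 3 + 4 = 7)
H = 1/3 (H = -1/3*(-1) = 1/3 ≈ 0.33333)
Y(c, j) = -104 (Y(c, j) = -4 + (-5 - 5)*(3 + 7) = -4 - 10*10 = -4 - 100 = -104)
C(L, x) = 77 (C(L, x) = -27 - 1*(-104) = -27 + 104 = 77)
C(148, -153) - 1*30350 = 77 - 1*30350 = 77 - 30350 = -30273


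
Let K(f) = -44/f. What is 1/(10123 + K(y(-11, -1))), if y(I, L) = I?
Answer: 1/10127 ≈ 9.8746e-5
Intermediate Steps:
1/(10123 + K(y(-11, -1))) = 1/(10123 - 44/(-11)) = 1/(10123 - 44*(-1/11)) = 1/(10123 + 4) = 1/10127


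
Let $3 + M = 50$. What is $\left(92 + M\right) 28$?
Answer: $3892$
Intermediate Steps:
$M = 47$ ($M = -3 + 50 = 47$)
$\left(92 + M\right) 28 = \left(92 + 47\right) 28 = 139 \cdot 28 = 3892$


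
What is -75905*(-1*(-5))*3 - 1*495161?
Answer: -1633736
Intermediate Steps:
-75905*(-1*(-5))*3 - 1*495161 = -379525*3 - 495161 = -75905*15 - 495161 = -1138575 - 495161 = -1633736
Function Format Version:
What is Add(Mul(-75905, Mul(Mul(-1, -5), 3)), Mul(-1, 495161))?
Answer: -1633736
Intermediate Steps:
Add(Mul(-75905, Mul(Mul(-1, -5), 3)), Mul(-1, 495161)) = Add(Mul(-75905, Mul(5, 3)), -495161) = Add(Mul(-75905, 15), -495161) = Add(-1138575, -495161) = -1633736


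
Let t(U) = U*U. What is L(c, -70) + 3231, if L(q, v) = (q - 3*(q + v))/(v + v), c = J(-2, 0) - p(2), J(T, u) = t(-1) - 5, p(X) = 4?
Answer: 226057/70 ≈ 3229.4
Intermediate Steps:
t(U) = U²
J(T, u) = -4 (J(T, u) = (-1)² - 5 = 1 - 5 = -4)
c = -8 (c = -4 - 1*4 = -4 - 4 = -8)
L(q, v) = (-3*v - 2*q)/(2*v) (L(q, v) = (q + (-3*q - 3*v))/((2*v)) = (-3*v - 2*q)*(1/(2*v)) = (-3*v - 2*q)/(2*v))
L(c, -70) + 3231 = (-3/2 - 1*(-8)/(-70)) + 3231 = (-3/2 - 1*(-8)*(-1/70)) + 3231 = (-3/2 - 4/35) + 3231 = -113/70 + 3231 = 226057/70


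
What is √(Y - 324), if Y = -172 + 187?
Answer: I*√309 ≈ 17.578*I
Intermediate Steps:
Y = 15
√(Y - 324) = √(15 - 324) = √(-309) = I*√309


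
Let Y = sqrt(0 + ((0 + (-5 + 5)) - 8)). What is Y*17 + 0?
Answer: 34*I*sqrt(2) ≈ 48.083*I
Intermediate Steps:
Y = 2*I*sqrt(2) (Y = sqrt(0 + ((0 + 0) - 8)) = sqrt(0 + (0 - 8)) = sqrt(0 - 8) = sqrt(-8) = 2*I*sqrt(2) ≈ 2.8284*I)
Y*17 + 0 = (2*I*sqrt(2))*17 + 0 = 34*I*sqrt(2) + 0 = 34*I*sqrt(2)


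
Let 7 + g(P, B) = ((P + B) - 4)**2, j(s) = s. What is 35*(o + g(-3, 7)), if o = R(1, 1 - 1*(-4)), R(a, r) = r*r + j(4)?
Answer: 770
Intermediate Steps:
g(P, B) = -7 + (-4 + B + P)**2 (g(P, B) = -7 + ((P + B) - 4)**2 = -7 + ((B + P) - 4)**2 = -7 + (-4 + B + P)**2)
R(a, r) = 4 + r**2 (R(a, r) = r*r + 4 = r**2 + 4 = 4 + r**2)
o = 29 (o = 4 + (1 - 1*(-4))**2 = 4 + (1 + 4)**2 = 4 + 5**2 = 4 + 25 = 29)
35*(o + g(-3, 7)) = 35*(29 + (-7 + (-4 + 7 - 3)**2)) = 35*(29 + (-7 + 0**2)) = 35*(29 + (-7 + 0)) = 35*(29 - 7) = 35*22 = 770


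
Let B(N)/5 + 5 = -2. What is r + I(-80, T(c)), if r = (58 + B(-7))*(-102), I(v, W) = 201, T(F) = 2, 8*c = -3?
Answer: -2145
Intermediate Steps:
c = -3/8 (c = (⅛)*(-3) = -3/8 ≈ -0.37500)
B(N) = -35 (B(N) = -25 + 5*(-2) = -25 - 10 = -35)
r = -2346 (r = (58 - 35)*(-102) = 23*(-102) = -2346)
r + I(-80, T(c)) = -2346 + 201 = -2145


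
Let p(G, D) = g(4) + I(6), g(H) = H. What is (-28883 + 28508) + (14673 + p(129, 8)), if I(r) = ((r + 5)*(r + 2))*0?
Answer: 14302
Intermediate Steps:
I(r) = 0 (I(r) = ((5 + r)*(2 + r))*0 = ((2 + r)*(5 + r))*0 = 0)
p(G, D) = 4 (p(G, D) = 4 + 0 = 4)
(-28883 + 28508) + (14673 + p(129, 8)) = (-28883 + 28508) + (14673 + 4) = -375 + 14677 = 14302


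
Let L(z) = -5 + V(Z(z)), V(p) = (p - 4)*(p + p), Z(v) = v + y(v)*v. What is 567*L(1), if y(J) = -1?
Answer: -2835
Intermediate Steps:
Z(v) = 0 (Z(v) = v - v = 0)
V(p) = 2*p*(-4 + p) (V(p) = (-4 + p)*(2*p) = 2*p*(-4 + p))
L(z) = -5 (L(z) = -5 + 2*0*(-4 + 0) = -5 + 2*0*(-4) = -5 + 0 = -5)
567*L(1) = 567*(-5) = -2835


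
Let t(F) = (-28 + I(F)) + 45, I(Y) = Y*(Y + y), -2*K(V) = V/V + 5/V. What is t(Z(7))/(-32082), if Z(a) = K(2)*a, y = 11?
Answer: -517/513312 ≈ -0.0010072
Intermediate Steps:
K(V) = -1/2 - 5/(2*V) (K(V) = -(V/V + 5/V)/2 = -(1 + 5/V)/2 = -1/2 - 5/(2*V))
I(Y) = Y*(11 + Y) (I(Y) = Y*(Y + 11) = Y*(11 + Y))
Z(a) = -7*a/4 (Z(a) = ((1/2)*(-5 - 1*2)/2)*a = ((1/2)*(1/2)*(-5 - 2))*a = ((1/2)*(1/2)*(-7))*a = -7*a/4)
t(F) = 17 + F*(11 + F) (t(F) = (-28 + F*(11 + F)) + 45 = 17 + F*(11 + F))
t(Z(7))/(-32082) = (17 + (-7/4*7)*(11 - 7/4*7))/(-32082) = (17 - 49*(11 - 49/4)/4)*(-1/32082) = (17 - 49/4*(-5/4))*(-1/32082) = (17 + 245/16)*(-1/32082) = (517/16)*(-1/32082) = -517/513312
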